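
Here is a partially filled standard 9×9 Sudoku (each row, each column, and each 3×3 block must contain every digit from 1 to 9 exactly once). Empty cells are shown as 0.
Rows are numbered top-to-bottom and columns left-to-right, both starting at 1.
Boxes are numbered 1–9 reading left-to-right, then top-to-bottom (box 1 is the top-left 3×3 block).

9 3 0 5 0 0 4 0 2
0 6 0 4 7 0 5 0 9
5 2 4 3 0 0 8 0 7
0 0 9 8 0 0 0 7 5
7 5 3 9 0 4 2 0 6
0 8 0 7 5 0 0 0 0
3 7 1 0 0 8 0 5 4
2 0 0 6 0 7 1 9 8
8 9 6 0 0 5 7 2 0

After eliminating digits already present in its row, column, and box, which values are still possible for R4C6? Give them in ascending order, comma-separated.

1,2,3,6

Row 4 already contains {5, 7, 8, 9}.
Column 6 already contains {4, 5, 7, 8}.
Its 3×3 block (box 5) already contains {4, 5, 7, 8, 9}.
Removing those from 1–9 leaves {1, 2, 3, 6} as the candidates for R4C6.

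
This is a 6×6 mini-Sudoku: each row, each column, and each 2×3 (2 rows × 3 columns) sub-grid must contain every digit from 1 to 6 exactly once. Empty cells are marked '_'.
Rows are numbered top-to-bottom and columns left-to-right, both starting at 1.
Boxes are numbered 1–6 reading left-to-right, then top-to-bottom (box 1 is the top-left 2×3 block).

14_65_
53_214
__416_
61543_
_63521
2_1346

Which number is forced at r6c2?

Row 6 already contains {1, 2, 3, 4, 6}.
Column 2 already contains {1, 3, 4, 6}.
Its 2×3 block (box 5) already contains {1, 2, 3, 6}.
The only value from 1–6 not eliminated is 5, so r6c2 = 5.

5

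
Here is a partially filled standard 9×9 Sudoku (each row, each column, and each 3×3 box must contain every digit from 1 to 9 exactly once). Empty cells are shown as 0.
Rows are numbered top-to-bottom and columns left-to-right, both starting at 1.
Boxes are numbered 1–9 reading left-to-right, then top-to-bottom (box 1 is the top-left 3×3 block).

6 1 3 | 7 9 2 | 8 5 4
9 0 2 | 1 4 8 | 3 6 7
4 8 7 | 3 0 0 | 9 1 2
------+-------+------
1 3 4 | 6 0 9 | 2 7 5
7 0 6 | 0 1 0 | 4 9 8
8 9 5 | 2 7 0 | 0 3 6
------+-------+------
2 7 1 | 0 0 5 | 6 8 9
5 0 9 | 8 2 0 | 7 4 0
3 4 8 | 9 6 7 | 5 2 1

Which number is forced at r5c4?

Row 5 already contains {1, 4, 6, 7, 8, 9}.
Column 4 already contains {1, 2, 3, 6, 7, 8, 9}.
Its 3×3 block (box 5) already contains {1, 2, 6, 7, 9}.
The only value from 1–9 not eliminated is 5, so r5c4 = 5.

5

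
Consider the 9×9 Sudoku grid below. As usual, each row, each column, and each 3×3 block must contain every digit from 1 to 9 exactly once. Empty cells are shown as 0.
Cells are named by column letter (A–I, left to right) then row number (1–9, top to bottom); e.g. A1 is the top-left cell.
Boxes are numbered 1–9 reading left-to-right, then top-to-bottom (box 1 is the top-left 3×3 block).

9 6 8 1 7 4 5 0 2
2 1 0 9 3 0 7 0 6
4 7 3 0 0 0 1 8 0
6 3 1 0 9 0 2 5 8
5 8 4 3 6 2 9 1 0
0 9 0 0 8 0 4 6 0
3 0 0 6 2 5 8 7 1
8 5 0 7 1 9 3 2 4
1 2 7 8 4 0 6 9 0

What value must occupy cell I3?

Row 3 already contains {1, 3, 4, 7, 8}.
Column I already contains {1, 2, 4, 6, 8}.
Its 3×3 block (box 3) already contains {1, 2, 5, 6, 7, 8}.
The only value from 1–9 not eliminated is 9, so I3 = 9.

9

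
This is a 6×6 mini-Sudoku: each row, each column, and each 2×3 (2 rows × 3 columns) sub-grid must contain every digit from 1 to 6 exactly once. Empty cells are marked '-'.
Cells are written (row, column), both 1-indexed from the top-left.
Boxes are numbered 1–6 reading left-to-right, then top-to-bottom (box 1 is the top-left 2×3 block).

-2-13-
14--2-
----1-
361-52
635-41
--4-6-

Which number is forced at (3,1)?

4

Cell (3,1) itself could take any of {2, 4, 5} by direct elimination.
Consider where 4 can go in box 3.
(3,2) is out (column 2 already has a 4).
(3,3) is out (column 3 already has a 4).
So the only cell in box 3 that can hold 4 is (3,1).
Therefore (3,1) = 4.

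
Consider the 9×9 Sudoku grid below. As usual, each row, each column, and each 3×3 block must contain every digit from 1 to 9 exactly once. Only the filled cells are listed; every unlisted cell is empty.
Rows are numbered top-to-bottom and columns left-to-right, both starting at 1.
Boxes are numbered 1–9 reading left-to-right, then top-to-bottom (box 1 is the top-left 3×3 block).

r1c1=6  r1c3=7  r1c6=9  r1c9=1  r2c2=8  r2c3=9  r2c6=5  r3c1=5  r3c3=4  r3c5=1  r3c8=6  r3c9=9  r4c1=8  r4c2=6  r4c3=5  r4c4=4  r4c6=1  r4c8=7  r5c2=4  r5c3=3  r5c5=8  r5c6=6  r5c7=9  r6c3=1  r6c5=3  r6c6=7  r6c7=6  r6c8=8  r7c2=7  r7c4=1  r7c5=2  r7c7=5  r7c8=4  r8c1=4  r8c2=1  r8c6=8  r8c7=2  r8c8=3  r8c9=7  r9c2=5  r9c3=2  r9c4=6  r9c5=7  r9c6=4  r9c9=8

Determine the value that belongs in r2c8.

Row 2 already contains {5, 8, 9}.
Column 8 already contains {3, 4, 6, 7, 8}.
Its 3×3 block (box 3) already contains {1, 6, 9}.
The only value from 1–9 not eliminated is 2, so r2c8 = 2.

2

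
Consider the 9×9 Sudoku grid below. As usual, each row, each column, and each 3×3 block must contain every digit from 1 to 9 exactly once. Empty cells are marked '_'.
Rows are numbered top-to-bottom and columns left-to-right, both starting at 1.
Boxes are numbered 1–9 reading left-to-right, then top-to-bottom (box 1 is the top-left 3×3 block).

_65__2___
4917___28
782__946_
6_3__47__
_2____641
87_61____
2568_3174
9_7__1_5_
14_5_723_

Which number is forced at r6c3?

4

Cell r6c3 itself could take any of {4, 9} by direct elimination.
Consider where 4 can go in column 3.
r5c3 is out (row 5 already has a 4).
r9c3 is out (row 9 already has a 4).
So the only cell in column 3 that can hold 4 is r6c3.
Therefore r6c3 = 4.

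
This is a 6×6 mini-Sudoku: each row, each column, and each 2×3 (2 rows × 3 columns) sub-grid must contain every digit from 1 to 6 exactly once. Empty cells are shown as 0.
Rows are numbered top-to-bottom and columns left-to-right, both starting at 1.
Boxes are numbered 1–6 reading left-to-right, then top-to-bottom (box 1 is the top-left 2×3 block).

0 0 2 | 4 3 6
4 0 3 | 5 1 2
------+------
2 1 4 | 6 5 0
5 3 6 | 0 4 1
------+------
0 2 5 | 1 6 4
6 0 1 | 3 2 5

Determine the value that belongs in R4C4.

Row 4 already contains {1, 3, 4, 5, 6}.
Column 4 already contains {1, 3, 4, 5, 6}.
Its 2×3 block (box 4) already contains {1, 4, 5, 6}.
The only value from 1–6 not eliminated is 2, so R4C4 = 2.

2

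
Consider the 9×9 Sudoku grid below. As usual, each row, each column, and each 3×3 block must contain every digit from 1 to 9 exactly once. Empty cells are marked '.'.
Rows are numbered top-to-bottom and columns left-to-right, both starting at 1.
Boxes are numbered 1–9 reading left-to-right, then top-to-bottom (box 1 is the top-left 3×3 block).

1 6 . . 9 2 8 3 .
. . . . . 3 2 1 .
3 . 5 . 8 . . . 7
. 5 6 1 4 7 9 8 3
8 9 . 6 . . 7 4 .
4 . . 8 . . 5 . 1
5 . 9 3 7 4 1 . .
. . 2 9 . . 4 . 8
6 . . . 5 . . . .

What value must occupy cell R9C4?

2

Row 9 already contains {5, 6}.
Column 4 already contains {1, 3, 6, 8, 9}.
Its 3×3 block (box 8) already contains {3, 4, 5, 7, 9}.
The only value from 1–9 not eliminated is 2, so R9C4 = 2.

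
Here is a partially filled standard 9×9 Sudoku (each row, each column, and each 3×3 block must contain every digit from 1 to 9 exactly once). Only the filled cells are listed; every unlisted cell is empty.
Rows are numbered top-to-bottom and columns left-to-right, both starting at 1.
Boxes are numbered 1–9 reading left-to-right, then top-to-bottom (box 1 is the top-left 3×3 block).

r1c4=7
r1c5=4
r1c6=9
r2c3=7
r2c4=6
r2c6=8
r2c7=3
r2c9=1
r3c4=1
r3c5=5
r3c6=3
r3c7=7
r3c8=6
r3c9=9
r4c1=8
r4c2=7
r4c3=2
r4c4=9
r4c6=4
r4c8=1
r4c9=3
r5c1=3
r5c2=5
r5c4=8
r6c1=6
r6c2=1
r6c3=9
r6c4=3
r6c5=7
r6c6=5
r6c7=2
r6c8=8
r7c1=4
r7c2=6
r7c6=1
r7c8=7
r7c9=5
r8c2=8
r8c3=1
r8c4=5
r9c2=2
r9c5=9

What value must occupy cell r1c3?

Cell r1c3 itself could take any of {3, 5, 6, 8} by direct elimination.
Consider where 6 can go in row 1.
r1c1 is out (column 1 already has a 6).
r1c2 is out (column 2 already has a 6).
r1c7 is out (box 3 already has a 6).
r1c8 is out (column 8 already has a 6).
r1c9 is out (box 3 already has a 6).
So the only cell in row 1 that can hold 6 is r1c3.
Therefore r1c3 = 6.

6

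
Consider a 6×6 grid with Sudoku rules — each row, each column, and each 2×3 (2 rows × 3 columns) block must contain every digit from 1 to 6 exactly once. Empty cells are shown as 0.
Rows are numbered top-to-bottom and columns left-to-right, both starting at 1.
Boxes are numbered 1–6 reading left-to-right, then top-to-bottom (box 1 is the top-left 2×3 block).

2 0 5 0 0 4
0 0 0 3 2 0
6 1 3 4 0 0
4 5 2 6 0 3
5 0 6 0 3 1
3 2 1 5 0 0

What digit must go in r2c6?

5

Cell r2c6 itself could take any of {5, 6} by direct elimination.
Consider where 5 can go in row 2.
r2c1 is out (column 1 already has a 5).
r2c2 is out (column 2 already has a 5).
r2c3 is out (column 3 already has a 5).
So the only cell in row 2 that can hold 5 is r2c6.
Therefore r2c6 = 5.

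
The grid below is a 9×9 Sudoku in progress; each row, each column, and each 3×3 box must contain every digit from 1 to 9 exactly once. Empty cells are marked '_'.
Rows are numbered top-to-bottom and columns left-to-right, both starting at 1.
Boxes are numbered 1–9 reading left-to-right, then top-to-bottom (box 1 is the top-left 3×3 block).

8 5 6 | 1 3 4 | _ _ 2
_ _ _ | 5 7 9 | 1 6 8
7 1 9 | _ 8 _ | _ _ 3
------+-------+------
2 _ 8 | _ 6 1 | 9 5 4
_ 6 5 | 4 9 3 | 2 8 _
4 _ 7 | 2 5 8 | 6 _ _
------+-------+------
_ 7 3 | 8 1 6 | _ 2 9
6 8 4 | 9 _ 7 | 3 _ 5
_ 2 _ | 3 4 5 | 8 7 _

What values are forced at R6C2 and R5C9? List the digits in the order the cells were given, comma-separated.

9,7

For R6C2:
  Consider where 9 can go in box 4.
  R4C2 is out (row 4 already has a 9).
  R5C1 is out (row 5 already has a 9).
  So the only cell in box 4 that can hold 9 is R6C2.
  So R6C2 = 9.
For R5C9:
  Consider where 7 can go in column 9.
  R6C9 is out (row 6 already has a 7).
  R9C9 is out (row 9 already has a 7).
  So the only cell in column 9 that can hold 7 is R5C9.
  So R5C9 = 7.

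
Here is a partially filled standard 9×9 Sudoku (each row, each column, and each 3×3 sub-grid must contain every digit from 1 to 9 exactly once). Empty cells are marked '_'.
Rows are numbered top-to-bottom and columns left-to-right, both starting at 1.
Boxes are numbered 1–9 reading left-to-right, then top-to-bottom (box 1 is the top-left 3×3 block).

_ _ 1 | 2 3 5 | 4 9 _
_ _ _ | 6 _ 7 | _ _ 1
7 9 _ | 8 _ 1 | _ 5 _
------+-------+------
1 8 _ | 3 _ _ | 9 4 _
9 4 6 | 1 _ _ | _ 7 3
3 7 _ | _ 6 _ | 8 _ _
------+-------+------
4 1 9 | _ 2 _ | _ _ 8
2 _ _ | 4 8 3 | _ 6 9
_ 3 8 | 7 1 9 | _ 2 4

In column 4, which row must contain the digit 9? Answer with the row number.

Consider where 9 can go in column 4.
R7C4 is out (row 7 already has a 9).
So the only cell in column 4 that can hold 9 is R6C4.
That is row 6.

6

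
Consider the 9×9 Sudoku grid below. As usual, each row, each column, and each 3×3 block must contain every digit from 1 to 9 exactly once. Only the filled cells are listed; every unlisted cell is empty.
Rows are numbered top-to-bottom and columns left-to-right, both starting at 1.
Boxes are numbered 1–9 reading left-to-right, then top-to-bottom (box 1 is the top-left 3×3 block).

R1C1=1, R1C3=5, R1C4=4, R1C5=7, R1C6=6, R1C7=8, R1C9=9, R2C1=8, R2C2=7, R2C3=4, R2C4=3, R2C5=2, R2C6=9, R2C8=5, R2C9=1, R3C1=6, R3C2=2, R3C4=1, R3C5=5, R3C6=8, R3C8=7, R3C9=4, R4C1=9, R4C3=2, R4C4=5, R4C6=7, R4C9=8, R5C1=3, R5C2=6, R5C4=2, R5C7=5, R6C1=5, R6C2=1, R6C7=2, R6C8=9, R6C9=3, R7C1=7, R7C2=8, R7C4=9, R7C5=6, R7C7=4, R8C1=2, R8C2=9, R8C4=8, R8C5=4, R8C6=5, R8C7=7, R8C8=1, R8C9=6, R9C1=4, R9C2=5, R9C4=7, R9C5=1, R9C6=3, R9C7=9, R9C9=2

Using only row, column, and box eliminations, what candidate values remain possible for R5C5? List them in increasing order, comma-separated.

8,9

Row 5 already contains {2, 3, 5, 6}.
Column 5 already contains {1, 2, 4, 5, 6, 7}.
Its 3×3 block (box 5) already contains {2, 5, 7}.
Removing those from 1–9 leaves {8, 9} as the candidates for R5C5.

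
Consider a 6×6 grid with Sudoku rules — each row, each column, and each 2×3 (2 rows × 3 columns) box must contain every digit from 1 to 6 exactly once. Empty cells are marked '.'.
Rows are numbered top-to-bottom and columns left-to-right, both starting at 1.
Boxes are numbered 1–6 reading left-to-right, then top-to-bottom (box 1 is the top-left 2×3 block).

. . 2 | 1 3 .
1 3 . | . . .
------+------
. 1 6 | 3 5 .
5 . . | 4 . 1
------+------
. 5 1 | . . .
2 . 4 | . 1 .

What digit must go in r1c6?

5

Cell r1c6 itself could take any of {4, 5, 6} by direct elimination.
Consider where 5 can go in row 1.
r1c1 is out (column 1 already has a 5).
r1c2 is out (column 2 already has a 5).
So the only cell in row 1 that can hold 5 is r1c6.
Therefore r1c6 = 5.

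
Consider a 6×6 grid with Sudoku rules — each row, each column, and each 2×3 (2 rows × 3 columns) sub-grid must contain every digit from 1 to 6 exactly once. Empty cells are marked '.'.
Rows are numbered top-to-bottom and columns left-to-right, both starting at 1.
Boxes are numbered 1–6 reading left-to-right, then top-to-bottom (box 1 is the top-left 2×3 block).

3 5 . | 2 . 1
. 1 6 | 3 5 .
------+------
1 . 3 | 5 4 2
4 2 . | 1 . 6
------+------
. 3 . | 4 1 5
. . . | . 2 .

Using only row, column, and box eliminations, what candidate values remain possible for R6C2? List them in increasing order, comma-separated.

Row 6 already contains {2}.
Column 2 already contains {1, 2, 3, 5}.
Its 2×3 block (box 5) already contains {3}.
Removing those from 1–6 leaves {4, 6} as the candidates for R6C2.

4,6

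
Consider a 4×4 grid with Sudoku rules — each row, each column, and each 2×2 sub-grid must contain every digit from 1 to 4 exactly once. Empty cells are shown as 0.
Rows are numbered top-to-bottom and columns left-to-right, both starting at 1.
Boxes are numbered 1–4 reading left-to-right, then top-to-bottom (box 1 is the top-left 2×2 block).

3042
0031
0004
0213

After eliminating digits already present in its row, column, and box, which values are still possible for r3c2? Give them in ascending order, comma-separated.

Row 3 already contains {4}.
Column 2 already contains {2}.
Its 2×2 block (box 3) already contains {2}.
Removing those from 1–4 leaves {1, 3} as the candidates for r3c2.

1,3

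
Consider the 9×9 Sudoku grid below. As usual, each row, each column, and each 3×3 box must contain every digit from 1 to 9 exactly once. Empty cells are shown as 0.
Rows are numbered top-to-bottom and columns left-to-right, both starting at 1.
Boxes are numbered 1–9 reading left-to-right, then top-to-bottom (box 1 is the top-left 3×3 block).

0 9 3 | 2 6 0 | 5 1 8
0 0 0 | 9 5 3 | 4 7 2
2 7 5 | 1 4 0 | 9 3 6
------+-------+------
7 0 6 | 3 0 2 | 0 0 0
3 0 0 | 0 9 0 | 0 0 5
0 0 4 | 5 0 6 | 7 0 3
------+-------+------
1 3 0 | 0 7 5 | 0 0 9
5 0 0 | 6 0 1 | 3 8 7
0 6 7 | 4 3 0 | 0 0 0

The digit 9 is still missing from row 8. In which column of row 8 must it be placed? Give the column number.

Consider where 9 can go in row 8.
R8C2 is out (column 2 already has a 9).
R8C5 is out (column 5 already has a 9).
So the only cell in row 8 that can hold 9 is R8C3.
That is column 3.

3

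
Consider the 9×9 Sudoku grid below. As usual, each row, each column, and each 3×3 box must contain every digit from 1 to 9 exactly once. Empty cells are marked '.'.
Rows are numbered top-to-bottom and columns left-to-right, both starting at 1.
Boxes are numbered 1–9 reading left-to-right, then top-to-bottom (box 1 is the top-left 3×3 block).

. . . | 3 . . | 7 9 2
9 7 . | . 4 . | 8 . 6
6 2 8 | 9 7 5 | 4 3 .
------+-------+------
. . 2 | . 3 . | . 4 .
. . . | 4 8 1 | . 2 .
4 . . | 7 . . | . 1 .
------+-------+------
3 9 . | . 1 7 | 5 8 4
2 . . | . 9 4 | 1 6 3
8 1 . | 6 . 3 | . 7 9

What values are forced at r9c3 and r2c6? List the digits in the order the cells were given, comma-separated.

For r9c3:
  Consider where 4 can go in row 9.
  r9c5 is out (column 5 already has a 4).
  r9c7 is out (column 7 already has a 4).
  So the only cell in row 9 that can hold 4 is r9c3.
  So r9c3 = 4.
For r2c6:
  Row 2 already contains {4, 6, 7, 8, 9}.
  Column 6 already contains {1, 3, 4, 5, 7}.
  Its 3×3 block (box 2) already contains {3, 4, 5, 7, 9}.
  The only value from 1–9 not eliminated is 2, so r2c6 = 2.

4,2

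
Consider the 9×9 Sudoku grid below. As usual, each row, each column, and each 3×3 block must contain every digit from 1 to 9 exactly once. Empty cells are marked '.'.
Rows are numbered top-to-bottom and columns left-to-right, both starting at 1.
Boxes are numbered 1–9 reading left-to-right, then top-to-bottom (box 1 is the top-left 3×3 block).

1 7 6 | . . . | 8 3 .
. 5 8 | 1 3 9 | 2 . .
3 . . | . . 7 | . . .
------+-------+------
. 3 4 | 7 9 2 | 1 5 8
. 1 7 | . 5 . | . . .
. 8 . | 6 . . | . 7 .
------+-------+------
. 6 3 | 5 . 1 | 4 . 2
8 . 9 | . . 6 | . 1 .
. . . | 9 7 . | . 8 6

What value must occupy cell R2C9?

7

Cell R2C9 itself could take any of {4, 7} by direct elimination.
Consider where 7 can go in row 2.
R2C1 is out (box 1 already has a 7).
R2C8 is out (column 8 already has a 7).
So the only cell in row 2 that can hold 7 is R2C9.
Therefore R2C9 = 7.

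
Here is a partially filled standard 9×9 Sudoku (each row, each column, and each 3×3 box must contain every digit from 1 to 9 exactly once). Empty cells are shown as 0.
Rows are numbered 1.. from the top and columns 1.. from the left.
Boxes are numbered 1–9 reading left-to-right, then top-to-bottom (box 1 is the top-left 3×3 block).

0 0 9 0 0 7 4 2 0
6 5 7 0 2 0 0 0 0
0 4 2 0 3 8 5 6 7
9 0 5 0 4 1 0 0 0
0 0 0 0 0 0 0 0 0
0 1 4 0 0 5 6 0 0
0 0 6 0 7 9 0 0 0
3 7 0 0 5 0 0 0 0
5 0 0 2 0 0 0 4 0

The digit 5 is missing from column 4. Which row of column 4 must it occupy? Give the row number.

Consider where 5 can go in column 4.
row 2, column 4 is out (row 2 already has a 5). row 3, column 4 is out (row 3 already has a 5). row 4, column 4 is out (row 4 already has a 5). row 5, column 4 is out (box 5 already has a 5). The remaining empty cells in column 4 are similarly blocked.
So the only cell in column 4 that can hold 5 is row 1, column 4.
That is row 1.

1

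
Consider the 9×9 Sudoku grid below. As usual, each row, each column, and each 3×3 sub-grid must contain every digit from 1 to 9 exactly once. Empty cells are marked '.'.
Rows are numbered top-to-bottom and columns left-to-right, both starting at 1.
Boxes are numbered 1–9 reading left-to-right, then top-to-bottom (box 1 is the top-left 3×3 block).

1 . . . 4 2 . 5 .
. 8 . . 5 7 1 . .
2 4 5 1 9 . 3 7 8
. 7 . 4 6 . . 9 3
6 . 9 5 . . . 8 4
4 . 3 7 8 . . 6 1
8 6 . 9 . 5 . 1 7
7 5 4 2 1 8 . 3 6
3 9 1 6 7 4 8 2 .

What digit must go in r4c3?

Cell r4c3 itself could take any of {2, 8} by direct elimination.
Consider where 8 can go in row 4.
r4c1 is out (column 1 already has a 8).
r4c6 is out (column 6 already has a 8).
r4c7 is out (column 7 already has a 8).
So the only cell in row 4 that can hold 8 is r4c3.
Therefore r4c3 = 8.

8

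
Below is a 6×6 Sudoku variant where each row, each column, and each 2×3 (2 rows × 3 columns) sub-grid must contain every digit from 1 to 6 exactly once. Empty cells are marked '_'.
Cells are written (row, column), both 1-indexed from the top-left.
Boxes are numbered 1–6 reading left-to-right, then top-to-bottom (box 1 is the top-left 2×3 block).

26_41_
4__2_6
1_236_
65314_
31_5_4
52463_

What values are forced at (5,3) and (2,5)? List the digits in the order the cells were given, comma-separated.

For (5,3):
  Row 5 already contains {1, 3, 4, 5}.
  Column 3 already contains {2, 3, 4}.
  Its 2×3 block (box 5) already contains {1, 2, 3, 4, 5}.
  The only value from 1–6 not eliminated is 6, so (5,3) = 6.
For (2,5):
  Row 2 already contains {2, 4, 6}.
  Column 5 already contains {1, 3, 4, 6}.
  Its 2×3 block (box 2) already contains {1, 2, 4, 6}.
  The only value from 1–6 not eliminated is 5, so (2,5) = 5.

6,5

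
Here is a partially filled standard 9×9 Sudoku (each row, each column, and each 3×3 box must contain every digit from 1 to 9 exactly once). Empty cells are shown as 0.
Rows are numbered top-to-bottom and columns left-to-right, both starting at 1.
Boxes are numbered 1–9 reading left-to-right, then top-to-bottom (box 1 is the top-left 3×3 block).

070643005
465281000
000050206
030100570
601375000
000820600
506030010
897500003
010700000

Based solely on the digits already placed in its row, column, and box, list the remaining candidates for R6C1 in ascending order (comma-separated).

Row 6 already contains {2, 6, 8}.
Column 1 already contains {4, 5, 6, 8}.
Its 3×3 block (box 4) already contains {1, 3, 6}.
Removing those from 1–9 leaves {7, 9} as the candidates for R6C1.

7,9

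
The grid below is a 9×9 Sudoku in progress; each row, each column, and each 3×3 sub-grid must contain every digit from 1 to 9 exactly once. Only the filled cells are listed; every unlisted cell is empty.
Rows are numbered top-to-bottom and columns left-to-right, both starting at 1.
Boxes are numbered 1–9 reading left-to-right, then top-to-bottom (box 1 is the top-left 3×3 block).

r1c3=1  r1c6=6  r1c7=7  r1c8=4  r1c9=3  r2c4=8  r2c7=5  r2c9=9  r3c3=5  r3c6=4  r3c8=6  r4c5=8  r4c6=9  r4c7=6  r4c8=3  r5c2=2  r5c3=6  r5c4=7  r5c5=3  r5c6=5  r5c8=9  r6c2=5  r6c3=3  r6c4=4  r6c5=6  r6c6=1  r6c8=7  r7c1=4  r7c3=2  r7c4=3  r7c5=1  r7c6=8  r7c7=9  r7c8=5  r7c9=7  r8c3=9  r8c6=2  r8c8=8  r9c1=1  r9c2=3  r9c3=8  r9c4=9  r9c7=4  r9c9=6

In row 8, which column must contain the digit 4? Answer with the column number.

Consider where 4 can go in row 8.
r8c1 is out (column 1 already has a 4).
r8c2 is out (box 7 already has a 4).
r8c4 is out (column 4 already has a 4).
r8c7 is out (column 7 already has a 4).
r8c9 is out (box 9 already has a 4).
So the only cell in row 8 that can hold 4 is r8c5.
That is column 5.

5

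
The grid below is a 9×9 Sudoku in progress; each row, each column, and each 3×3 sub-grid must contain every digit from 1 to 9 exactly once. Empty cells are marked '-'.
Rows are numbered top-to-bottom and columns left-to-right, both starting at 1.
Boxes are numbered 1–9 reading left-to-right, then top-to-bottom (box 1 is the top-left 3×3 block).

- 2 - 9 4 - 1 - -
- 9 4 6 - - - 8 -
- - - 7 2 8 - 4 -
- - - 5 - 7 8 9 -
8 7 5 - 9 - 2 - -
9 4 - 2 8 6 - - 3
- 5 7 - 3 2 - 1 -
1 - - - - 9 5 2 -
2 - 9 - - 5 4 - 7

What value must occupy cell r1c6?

Row 1 already contains {1, 2, 4, 9}.
Column 6 already contains {2, 5, 6, 7, 8, 9}.
Its 3×3 block (box 2) already contains {2, 4, 6, 7, 8, 9}.
The only value from 1–9 not eliminated is 3, so r1c6 = 3.

3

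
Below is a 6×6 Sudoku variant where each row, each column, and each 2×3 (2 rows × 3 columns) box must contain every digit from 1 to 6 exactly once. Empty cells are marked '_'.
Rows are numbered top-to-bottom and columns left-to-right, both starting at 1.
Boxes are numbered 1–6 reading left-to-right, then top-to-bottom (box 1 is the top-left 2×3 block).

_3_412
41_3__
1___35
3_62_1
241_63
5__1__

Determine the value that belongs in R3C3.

4

Cell R3C3 itself could take any of {2, 4} by direct elimination.
Consider where 4 can go in row 3.
R3C2 is out (column 2 already has a 4).
R3C4 is out (column 4 already has a 4).
So the only cell in row 3 that can hold 4 is R3C3.
Therefore R3C3 = 4.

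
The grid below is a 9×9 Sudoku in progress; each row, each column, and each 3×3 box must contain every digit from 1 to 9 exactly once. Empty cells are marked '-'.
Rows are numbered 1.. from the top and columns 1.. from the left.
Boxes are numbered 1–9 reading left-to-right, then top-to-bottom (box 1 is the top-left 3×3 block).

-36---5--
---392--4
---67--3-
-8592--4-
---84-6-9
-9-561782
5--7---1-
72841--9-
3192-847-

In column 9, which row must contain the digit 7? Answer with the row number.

1

Consider where 7 can go in column 9.
row 3, column 9 is out (row 3 already has a 7).
row 4, column 9 is out (box 6 already has a 7).
row 7, column 9 is out (row 7 already has a 7).
row 8, column 9 is out (row 8 already has a 7).
row 9, column 9 is out (row 9 already has a 7).
So the only cell in column 9 that can hold 7 is row 1, column 9.
That is row 1.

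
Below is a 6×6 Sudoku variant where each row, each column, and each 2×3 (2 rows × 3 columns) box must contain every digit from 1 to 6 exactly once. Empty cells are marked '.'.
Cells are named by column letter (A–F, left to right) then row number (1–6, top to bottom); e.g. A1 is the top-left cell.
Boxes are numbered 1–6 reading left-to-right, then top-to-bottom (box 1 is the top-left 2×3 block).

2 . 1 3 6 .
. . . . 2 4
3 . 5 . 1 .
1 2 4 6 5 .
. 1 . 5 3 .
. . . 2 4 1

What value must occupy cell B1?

4

Cell B1 itself could take any of {4, 5} by direct elimination.
Consider where 4 can go in box 1.
A2 is out (row 2 already has a 4).
B2 is out (row 2 already has a 4).
C2 is out (row 2 already has a 4).
So the only cell in box 1 that can hold 4 is B1.
Therefore B1 = 4.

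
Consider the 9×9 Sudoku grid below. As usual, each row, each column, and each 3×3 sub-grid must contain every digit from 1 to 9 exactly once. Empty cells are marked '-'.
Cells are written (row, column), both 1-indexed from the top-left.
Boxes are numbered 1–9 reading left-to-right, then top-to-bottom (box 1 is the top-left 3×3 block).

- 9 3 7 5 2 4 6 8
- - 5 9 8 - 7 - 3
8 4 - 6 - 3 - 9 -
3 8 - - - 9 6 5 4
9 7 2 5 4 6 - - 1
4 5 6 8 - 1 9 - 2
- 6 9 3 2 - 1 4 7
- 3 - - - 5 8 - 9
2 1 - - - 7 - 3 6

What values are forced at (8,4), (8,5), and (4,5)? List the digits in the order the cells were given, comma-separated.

For (8,4):
  Consider where 1 can go in column 4.
  (4,4) is out (box 5 already has a 1).
  (9,4) is out (row 9 already has a 1).
  So the only cell in column 4 that can hold 1 is (8,4).
  So (8,4) = 1.
For (8,5):
  Consider where 6 can go in row 8.
  (8,1) is out (box 7 already has a 6).
  (8,3) is out (column 3 already has a 6).
  (8,4) is out (column 4 already has a 6).
  (8,8) is out (column 8 already has a 6).
  So the only cell in row 8 that can hold 6 is (8,5).
  So (8,5) = 6.
For (4,5):
  Row 4 already contains {3, 4, 5, 6, 8, 9}.
  Column 5 already contains {2, 4, 5, 8}.
  Its 3×3 block (box 5) already contains {1, 4, 5, 6, 8, 9}.
  The only value from 1–9 not eliminated is 7, so (4,5) = 7.

1,6,7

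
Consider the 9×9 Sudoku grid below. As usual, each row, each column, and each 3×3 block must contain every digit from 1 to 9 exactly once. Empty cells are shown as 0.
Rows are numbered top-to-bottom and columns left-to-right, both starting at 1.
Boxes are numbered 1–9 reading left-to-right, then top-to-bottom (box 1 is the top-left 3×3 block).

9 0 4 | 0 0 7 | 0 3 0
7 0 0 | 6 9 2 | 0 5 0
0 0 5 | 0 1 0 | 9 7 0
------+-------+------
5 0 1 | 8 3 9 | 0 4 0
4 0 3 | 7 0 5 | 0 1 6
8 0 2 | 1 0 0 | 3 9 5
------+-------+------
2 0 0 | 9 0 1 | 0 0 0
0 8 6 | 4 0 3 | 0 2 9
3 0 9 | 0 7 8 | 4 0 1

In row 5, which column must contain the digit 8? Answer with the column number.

7

Consider where 8 can go in row 5.
r5c2 is out (column 2 already has a 8).
r5c5 is out (box 5 already has a 8).
So the only cell in row 5 that can hold 8 is r5c7.
That is column 7.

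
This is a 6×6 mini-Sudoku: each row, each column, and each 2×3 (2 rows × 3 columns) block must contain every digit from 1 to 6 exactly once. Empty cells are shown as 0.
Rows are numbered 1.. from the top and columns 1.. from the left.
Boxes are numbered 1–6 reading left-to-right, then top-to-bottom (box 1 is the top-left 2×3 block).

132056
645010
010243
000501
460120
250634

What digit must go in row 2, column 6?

Row 2 already contains {1, 4, 5, 6}.
Column 6 already contains {1, 3, 4, 6}.
Its 2×3 block (box 2) already contains {1, 5, 6}.
The only value from 1–6 not eliminated is 2, so row 2, column 6 = 2.

2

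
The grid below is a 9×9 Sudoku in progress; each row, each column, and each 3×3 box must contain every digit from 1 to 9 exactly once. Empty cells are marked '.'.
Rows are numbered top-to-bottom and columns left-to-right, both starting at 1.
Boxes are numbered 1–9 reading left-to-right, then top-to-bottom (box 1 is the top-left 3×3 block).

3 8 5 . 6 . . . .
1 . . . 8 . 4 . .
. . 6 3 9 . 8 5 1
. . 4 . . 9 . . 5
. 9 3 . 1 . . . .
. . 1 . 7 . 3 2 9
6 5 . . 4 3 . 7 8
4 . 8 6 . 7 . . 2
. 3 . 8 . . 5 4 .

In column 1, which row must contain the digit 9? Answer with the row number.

Consider where 9 can go in column 1.
r3c1 is out (row 3 already has a 9).
r4c1 is out (row 4 already has a 9).
r5c1 is out (row 5 already has a 9).
r6c1 is out (row 6 already has a 9).
So the only cell in column 1 that can hold 9 is r9c1.
That is row 9.

9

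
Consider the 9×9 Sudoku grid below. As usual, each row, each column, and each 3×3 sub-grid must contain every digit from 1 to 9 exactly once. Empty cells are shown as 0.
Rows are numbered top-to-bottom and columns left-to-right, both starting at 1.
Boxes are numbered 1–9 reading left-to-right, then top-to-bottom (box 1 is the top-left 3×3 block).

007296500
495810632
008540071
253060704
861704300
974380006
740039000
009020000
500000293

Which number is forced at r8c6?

Cell r8c6 itself could take any of {1, 5, 7, 8} by direct elimination.
Consider where 5 can go in box 8.
r7c4 is out (column 4 already has a 5).
r8c4 is out (column 4 already has a 5).
r9c4 is out (row 9 already has a 5).
r9c5 is out (row 9 already has a 5).
r9c6 is out (row 9 already has a 5).
So the only cell in box 8 that can hold 5 is r8c6.
Therefore r8c6 = 5.

5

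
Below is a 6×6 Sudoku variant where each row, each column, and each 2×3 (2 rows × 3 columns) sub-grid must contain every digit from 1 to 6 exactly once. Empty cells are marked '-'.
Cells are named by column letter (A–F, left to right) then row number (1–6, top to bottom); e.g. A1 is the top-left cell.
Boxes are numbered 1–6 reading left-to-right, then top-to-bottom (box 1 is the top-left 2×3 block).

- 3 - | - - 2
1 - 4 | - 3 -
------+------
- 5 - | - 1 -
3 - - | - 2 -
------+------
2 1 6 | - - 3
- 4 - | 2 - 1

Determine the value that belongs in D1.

Cell D1 itself could take any of {1, 4, 5, 6} by direct elimination.
Consider where 1 can go in column D.
D2 is out (row 2 already has a 1).
D3 is out (row 3 already has a 1).
D4 is out (box 4 already has a 1).
D5 is out (row 5 already has a 1).
So the only cell in column D that can hold 1 is D1.
Therefore D1 = 1.

1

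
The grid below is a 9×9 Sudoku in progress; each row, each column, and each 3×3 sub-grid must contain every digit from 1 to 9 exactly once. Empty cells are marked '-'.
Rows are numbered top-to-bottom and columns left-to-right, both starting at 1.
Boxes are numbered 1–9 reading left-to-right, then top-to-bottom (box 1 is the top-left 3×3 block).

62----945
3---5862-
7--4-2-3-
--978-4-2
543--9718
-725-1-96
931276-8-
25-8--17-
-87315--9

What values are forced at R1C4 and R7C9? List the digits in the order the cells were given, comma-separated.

1,4

For R1C4:
  Row 1 already contains {2, 4, 5, 6, 9}.
  Column 4 already contains {2, 3, 4, 5, 7, 8}.
  Its 3×3 block (box 2) already contains {2, 4, 5, 8}.
  The only value from 1–9 not eliminated is 1, so R1C4 = 1.
For R7C9:
  Row 7 already contains {1, 2, 3, 6, 7, 8, 9}.
  Column 9 already contains {2, 5, 6, 8, 9}.
  Its 3×3 block (box 9) already contains {1, 7, 8, 9}.
  The only value from 1–9 not eliminated is 4, so R7C9 = 4.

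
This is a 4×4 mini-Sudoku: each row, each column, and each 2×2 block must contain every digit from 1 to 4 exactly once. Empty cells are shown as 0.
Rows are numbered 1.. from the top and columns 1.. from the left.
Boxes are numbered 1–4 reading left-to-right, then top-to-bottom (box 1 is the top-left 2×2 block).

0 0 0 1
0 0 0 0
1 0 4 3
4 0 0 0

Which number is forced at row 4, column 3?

1

Cell row 4, column 3 itself could take any of {1, 2} by direct elimination.
Consider where 1 can go in box 4.
row 4, column 4 is out (column 4 already has a 1).
So the only cell in box 4 that can hold 1 is row 4, column 3.
Therefore row 4, column 3 = 1.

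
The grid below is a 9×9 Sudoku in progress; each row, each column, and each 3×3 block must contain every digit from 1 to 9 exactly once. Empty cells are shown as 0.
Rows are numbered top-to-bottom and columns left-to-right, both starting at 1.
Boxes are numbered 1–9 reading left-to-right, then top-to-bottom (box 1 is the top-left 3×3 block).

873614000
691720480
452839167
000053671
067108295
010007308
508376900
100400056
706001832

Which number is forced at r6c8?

Row 6 already contains {1, 3, 7, 8}.
Column 8 already contains {3, 5, 6, 7, 8, 9}.
Its 3×3 block (box 6) already contains {1, 2, 3, 5, 6, 7, 8, 9}.
The only value from 1–9 not eliminated is 4, so r6c8 = 4.

4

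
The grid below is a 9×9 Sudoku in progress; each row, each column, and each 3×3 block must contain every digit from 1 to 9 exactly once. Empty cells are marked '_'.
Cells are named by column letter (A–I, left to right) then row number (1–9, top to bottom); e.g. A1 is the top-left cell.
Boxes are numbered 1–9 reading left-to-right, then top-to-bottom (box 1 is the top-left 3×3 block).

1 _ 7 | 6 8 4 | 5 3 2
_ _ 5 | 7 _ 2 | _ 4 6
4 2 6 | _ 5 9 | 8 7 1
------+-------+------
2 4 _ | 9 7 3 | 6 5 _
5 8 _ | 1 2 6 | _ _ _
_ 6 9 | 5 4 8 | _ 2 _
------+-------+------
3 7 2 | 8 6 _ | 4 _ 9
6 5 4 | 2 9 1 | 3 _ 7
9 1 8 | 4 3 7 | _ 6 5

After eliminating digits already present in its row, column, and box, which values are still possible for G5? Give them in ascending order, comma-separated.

Row 5 already contains {1, 2, 5, 6, 8}.
Column G already contains {3, 4, 5, 6, 8}.
Its 3×3 block (box 6) already contains {2, 5, 6}.
Removing those from 1–9 leaves {7, 9} as the candidates for G5.

7,9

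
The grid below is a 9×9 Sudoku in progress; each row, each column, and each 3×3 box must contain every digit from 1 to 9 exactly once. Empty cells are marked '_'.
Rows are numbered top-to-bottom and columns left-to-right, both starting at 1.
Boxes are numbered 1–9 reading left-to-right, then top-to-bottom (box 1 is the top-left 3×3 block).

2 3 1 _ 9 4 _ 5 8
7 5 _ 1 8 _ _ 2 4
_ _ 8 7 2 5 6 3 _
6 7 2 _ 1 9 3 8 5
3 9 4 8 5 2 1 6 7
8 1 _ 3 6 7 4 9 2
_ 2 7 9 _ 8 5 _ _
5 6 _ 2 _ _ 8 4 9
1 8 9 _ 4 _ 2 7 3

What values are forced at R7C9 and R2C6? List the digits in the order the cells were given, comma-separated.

6,3

For R7C9:
  Consider where 6 can go in column 9.
  R3C9 is out (row 3 already has a 6).
  So the only cell in column 9 that can hold 6 is R7C9.
  So R7C9 = 6.
For R2C6:
  Consider where 3 can go in row 2.
  R2C3 is out (box 1 already has a 3).
  R2C7 is out (column 7 already has a 3).
  So the only cell in row 2 that can hold 3 is R2C6.
  So R2C6 = 3.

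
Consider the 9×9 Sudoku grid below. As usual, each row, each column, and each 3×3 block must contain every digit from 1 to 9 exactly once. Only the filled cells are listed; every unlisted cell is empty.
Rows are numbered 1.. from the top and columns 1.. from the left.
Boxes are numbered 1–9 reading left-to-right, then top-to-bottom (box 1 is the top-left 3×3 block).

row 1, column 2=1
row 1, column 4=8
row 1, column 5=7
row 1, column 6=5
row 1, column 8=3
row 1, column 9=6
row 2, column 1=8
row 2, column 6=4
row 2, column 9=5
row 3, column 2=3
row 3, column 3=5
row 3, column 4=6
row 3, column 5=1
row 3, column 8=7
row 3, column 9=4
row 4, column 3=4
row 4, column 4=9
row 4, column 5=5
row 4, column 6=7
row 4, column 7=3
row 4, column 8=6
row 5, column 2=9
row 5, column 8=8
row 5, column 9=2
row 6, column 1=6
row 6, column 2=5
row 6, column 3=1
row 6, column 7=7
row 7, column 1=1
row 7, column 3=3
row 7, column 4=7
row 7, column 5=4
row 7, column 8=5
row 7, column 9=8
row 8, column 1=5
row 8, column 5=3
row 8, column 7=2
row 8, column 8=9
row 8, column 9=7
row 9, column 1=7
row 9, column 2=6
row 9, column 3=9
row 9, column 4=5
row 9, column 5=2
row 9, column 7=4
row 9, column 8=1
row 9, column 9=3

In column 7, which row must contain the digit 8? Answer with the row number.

Consider where 8 can go in column 7.
row 1, column 7 is out (row 1 already has a 8).
row 2, column 7 is out (row 2 already has a 8).
row 5, column 7 is out (row 5 already has a 8).
row 7, column 7 is out (row 7 already has a 8).
So the only cell in column 7 that can hold 8 is row 3, column 7.
That is row 3.

3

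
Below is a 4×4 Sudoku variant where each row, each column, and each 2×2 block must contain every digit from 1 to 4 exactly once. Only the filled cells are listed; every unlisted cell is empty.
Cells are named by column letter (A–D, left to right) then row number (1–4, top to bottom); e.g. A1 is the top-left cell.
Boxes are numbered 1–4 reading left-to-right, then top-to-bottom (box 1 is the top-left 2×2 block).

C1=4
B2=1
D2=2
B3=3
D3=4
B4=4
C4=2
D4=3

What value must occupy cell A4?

1

Row 4 already contains {2, 3, 4}.
Column A already contains {}.
Its 2×2 block (box 3) already contains {3, 4}.
The only value from 1–4 not eliminated is 1, so A4 = 1.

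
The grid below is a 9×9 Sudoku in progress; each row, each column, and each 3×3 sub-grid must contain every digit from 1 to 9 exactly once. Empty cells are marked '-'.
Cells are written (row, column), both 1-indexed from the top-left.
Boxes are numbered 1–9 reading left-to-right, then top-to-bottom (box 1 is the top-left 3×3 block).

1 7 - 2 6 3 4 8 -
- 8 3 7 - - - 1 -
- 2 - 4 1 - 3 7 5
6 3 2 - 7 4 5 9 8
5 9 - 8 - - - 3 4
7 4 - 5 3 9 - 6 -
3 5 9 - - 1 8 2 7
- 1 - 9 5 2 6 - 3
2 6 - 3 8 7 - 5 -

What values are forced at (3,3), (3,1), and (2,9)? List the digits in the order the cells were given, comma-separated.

6,9,6

For (3,3):
  Row 3 already contains {1, 2, 3, 4, 5, 7}.
  Column 3 already contains {2, 3, 9}.
  Its 3×3 block (box 1) already contains {1, 2, 3, 7, 8}.
  The only value from 1–9 not eliminated is 6, so (3,3) = 6.
For (3,1):
  Row 3 already contains {1, 2, 3, 4, 5, 7}.
  Column 1 already contains {1, 2, 3, 5, 6, 7}.
  Its 3×3 block (box 1) already contains {1, 2, 3, 7, 8}.
  The only value from 1–9 not eliminated is 9, so (3,1) = 9.
For (2,9):
  Consider where 6 can go in column 9.
  (1,9) is out (row 1 already has a 6).
  (6,9) is out (row 6 already has a 6).
  (9,9) is out (row 9 already has a 6).
  So the only cell in column 9 that can hold 6 is (2,9).
  So (2,9) = 6.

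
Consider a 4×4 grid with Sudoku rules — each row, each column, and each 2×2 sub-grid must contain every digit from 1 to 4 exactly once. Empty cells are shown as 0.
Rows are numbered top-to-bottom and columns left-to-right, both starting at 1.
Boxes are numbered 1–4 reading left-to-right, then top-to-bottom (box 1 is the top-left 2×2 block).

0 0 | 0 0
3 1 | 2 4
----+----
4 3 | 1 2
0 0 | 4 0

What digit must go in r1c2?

4

Cell r1c2 itself could take any of {2, 4} by direct elimination.
Consider where 4 can go in row 1.
r1c1 is out (column 1 already has a 4).
r1c3 is out (column 3 already has a 4).
r1c4 is out (column 4 already has a 4).
So the only cell in row 1 that can hold 4 is r1c2.
Therefore r1c2 = 4.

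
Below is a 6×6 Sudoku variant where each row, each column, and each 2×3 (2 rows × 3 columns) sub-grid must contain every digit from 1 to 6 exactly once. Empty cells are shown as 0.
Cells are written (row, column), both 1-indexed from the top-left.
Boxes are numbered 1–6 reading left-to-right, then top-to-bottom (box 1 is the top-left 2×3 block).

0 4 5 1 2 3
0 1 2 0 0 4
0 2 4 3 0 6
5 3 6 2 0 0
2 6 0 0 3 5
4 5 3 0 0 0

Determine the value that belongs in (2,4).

5

Cell (2,4) itself could take any of {5, 6} by direct elimination.
Consider where 5 can go in column 4.
(5,4) is out (row 5 already has a 5).
(6,4) is out (row 6 already has a 5).
So the only cell in column 4 that can hold 5 is (2,4).
Therefore (2,4) = 5.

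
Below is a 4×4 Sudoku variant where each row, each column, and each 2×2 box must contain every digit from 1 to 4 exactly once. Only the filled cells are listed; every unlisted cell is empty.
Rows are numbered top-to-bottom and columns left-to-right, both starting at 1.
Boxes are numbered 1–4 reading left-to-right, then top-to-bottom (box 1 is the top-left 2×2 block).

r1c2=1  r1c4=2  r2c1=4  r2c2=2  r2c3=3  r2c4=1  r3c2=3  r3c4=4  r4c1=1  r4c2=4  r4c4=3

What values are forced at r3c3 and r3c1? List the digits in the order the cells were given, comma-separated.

For r3c3:
  Consider where 1 can go in box 4.
  r4c3 is out (row 4 already has a 1).
  So the only cell in box 4 that can hold 1 is r3c3.
  So r3c3 = 1.
For r3c1:
  Row 3 already contains {3, 4}.
  Column 1 already contains {1, 4}.
  Its 2×2 block (box 3) already contains {1, 3, 4}.
  The only value from 1–4 not eliminated is 2, so r3c1 = 2.

1,2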